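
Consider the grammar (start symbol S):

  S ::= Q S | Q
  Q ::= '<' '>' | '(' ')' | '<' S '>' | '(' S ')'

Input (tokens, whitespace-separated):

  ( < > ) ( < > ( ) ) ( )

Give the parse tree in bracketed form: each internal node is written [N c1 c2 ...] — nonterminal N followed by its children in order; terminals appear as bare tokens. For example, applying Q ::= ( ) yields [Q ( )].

S
Q S
( S ) S
( Q ) S
( < > ) S
( < > ) Q S
( < > ) ( S ) S
( < > ) ( Q S ) S
( < > ) ( < > S ) S
( < > ) ( < > Q ) S
( < > ) ( < > ( ) ) S
( < > ) ( < > ( ) ) Q
( < > ) ( < > ( ) ) ( )

[S [Q ( [S [Q < >]] )] [S [Q ( [S [Q < >] [S [Q ( )]]] )] [S [Q ( )]]]]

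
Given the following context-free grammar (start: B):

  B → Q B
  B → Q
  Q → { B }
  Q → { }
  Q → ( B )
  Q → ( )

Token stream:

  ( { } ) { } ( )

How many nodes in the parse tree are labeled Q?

[B [Q ( [B [Q { }]] )] [B [Q { }] [B [Q ( )]]]]

4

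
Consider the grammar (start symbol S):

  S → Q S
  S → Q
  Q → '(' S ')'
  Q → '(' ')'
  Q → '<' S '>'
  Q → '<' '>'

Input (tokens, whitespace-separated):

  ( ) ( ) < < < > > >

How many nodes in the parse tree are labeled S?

5

[S [Q ( )] [S [Q ( )] [S [Q < [S [Q < [S [Q < >]] >]] >]]]]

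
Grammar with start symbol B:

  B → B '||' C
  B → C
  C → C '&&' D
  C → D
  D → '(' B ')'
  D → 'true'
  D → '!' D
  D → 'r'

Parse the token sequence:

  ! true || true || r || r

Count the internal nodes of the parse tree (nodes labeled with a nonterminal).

13

[B [B [B [B [C [D ! [D true]]]] || [C [D true]]] || [C [D r]]] || [C [D r]]]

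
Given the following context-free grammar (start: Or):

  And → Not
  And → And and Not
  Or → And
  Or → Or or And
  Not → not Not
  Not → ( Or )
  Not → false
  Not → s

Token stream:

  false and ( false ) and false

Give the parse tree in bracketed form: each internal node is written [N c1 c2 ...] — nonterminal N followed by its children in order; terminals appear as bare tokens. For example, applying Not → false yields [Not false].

[Or [And [And [And [Not false]] and [Not ( [Or [And [Not false]]] )]] and [Not false]]]

Or
And
And and Not
And and Not and Not
Not and Not and Not
false and Not and Not
false and ( Or ) and Not
false and ( And ) and Not
false and ( Not ) and Not
false and ( false ) and Not
false and ( false ) and false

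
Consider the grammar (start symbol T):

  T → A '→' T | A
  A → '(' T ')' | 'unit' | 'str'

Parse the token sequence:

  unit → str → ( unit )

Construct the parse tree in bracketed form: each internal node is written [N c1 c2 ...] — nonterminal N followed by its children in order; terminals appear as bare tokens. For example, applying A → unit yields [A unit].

T
A → T
unit → T
unit → A → T
unit → str → T
unit → str → A
unit → str → ( T )
unit → str → ( A )
unit → str → ( unit )

[T [A unit] → [T [A str] → [T [A ( [T [A unit]] )]]]]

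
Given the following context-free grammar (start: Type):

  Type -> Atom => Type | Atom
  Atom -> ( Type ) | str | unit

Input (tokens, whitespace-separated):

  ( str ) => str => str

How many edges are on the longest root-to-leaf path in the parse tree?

[Type [Atom ( [Type [Atom str]] )] => [Type [Atom str] => [Type [Atom str]]]]

4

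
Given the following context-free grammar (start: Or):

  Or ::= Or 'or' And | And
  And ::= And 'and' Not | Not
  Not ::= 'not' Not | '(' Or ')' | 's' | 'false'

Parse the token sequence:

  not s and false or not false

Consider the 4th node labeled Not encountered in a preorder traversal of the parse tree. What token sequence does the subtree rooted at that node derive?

[Or [Or [And [And [Not not [Not s]]] and [Not false]]] or [And [Not not [Not false]]]]

not false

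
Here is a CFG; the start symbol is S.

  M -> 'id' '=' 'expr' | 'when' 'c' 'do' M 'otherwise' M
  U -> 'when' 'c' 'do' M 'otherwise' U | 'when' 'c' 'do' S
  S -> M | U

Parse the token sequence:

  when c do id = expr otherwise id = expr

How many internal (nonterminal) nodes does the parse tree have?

4

[S [M when c do [M id = expr] otherwise [M id = expr]]]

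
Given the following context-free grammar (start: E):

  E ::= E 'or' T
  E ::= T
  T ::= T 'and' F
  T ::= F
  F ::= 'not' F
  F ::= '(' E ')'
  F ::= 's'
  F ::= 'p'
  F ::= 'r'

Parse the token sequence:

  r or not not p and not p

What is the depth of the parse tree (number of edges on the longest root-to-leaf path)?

[E [E [T [F r]]] or [T [T [F not [F not [F p]]]] and [F not [F p]]]]

6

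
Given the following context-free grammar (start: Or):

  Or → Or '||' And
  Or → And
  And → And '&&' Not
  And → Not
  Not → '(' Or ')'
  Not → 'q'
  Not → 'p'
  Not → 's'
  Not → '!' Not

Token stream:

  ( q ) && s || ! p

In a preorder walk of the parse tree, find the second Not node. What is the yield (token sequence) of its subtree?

q

[Or [Or [And [And [Not ( [Or [And [Not q]]] )]] && [Not s]]] || [And [Not ! [Not p]]]]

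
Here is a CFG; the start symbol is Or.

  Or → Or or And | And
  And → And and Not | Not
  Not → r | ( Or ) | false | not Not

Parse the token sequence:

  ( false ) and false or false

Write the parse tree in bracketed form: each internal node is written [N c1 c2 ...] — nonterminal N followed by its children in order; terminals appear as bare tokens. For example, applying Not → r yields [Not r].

[Or [Or [And [And [Not ( [Or [And [Not false]]] )]] and [Not false]]] or [And [Not false]]]

Or
Or or And
And or And
And and Not or And
Not and Not or And
( Or ) and Not or And
( And ) and Not or And
( Not ) and Not or And
( false ) and Not or And
( false ) and false or And
( false ) and false or Not
( false ) and false or false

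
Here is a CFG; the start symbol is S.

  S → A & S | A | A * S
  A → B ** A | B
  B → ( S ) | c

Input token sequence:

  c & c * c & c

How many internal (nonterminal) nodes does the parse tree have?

12

[S [A [B c]] & [S [A [B c]] * [S [A [B c]] & [S [A [B c]]]]]]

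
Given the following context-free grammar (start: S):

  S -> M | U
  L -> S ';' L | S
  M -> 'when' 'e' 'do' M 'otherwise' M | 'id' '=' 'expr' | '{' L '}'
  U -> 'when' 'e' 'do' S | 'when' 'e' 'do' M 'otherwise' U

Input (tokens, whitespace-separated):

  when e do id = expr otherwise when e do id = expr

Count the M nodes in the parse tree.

2

[S [U when e do [M id = expr] otherwise [U when e do [S [M id = expr]]]]]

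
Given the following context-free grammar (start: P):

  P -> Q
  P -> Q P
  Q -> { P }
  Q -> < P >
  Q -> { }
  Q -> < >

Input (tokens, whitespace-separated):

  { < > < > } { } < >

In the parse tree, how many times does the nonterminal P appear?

5

[P [Q { [P [Q < >] [P [Q < >]]] }] [P [Q { }] [P [Q < >]]]]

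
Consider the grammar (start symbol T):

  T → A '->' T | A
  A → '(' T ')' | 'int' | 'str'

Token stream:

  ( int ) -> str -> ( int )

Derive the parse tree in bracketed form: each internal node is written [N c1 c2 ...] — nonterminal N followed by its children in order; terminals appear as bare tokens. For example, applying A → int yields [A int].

[T [A ( [T [A int]] )] -> [T [A str] -> [T [A ( [T [A int]] )]]]]

T
A -> T
( T ) -> T
( A ) -> T
( int ) -> T
( int ) -> A -> T
( int ) -> str -> T
( int ) -> str -> A
( int ) -> str -> ( T )
( int ) -> str -> ( A )
( int ) -> str -> ( int )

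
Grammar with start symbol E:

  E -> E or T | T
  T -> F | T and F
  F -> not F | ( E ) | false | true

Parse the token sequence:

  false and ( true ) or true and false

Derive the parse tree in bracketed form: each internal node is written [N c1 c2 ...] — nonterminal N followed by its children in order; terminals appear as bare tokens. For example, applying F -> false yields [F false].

E
E or T
T or T
T and F or T
F and F or T
false and F or T
false and ( E ) or T
false and ( T ) or T
false and ( F ) or T
false and ( true ) or T
false and ( true ) or T and F
false and ( true ) or F and F
false and ( true ) or true and F
false and ( true ) or true and false

[E [E [T [T [F false]] and [F ( [E [T [F true]]] )]]] or [T [T [F true]] and [F false]]]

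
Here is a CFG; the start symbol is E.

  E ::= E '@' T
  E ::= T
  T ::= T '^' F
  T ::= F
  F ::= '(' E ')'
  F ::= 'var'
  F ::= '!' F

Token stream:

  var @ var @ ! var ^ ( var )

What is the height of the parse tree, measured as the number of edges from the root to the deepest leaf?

6

[E [E [E [T [F var]]] @ [T [F var]]] @ [T [T [F ! [F var]]] ^ [F ( [E [T [F var]]] )]]]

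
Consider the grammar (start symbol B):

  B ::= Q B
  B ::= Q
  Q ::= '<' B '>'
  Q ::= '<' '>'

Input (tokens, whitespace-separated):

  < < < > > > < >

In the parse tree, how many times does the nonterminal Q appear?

4

[B [Q < [B [Q < [B [Q < >]] >]] >] [B [Q < >]]]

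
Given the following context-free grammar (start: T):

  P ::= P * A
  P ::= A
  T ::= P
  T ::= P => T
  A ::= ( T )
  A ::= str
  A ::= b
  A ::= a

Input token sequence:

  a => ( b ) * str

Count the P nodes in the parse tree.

4

[T [P [A a]] => [T [P [P [A ( [T [P [A b]]] )]] * [A str]]]]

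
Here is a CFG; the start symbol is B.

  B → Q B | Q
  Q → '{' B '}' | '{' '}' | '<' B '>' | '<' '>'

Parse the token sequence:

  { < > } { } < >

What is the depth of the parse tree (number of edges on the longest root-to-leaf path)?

[B [Q { [B [Q < >]] }] [B [Q { }] [B [Q < >]]]]

4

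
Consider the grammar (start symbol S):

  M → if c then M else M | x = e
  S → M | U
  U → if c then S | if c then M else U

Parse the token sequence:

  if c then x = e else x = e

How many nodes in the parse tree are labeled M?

3

[S [M if c then [M x = e] else [M x = e]]]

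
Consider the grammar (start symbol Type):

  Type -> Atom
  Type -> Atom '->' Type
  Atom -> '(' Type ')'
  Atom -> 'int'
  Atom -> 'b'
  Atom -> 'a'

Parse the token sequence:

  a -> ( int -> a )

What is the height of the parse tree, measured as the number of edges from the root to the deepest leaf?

6

[Type [Atom a] -> [Type [Atom ( [Type [Atom int] -> [Type [Atom a]]] )]]]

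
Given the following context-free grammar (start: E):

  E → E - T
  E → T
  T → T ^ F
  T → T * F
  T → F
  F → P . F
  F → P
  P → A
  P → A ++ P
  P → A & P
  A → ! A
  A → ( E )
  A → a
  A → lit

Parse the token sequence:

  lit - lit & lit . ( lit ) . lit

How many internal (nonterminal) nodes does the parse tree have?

23

[E [E [T [F [P [A lit]]]]] - [T [F [P [A lit] & [P [A lit]]] . [F [P [A ( [E [T [F [P [A lit]]]]] )]] . [F [P [A lit]]]]]]]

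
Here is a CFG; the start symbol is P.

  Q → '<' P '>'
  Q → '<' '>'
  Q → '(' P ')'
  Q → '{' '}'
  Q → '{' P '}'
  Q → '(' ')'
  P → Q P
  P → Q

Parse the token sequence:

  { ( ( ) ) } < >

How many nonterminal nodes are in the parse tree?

[P [Q { [P [Q ( [P [Q ( )]] )]] }] [P [Q < >]]]

8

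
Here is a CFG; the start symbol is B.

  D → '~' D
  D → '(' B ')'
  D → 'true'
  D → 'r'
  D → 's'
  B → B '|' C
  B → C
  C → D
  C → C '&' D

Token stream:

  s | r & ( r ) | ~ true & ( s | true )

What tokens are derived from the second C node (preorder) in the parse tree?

[B [B [B [C [D s]]] | [C [C [D r]] & [D ( [B [C [D r]]] )]]] | [C [C [D ~ [D true]]] & [D ( [B [B [C [D s]]] | [C [D true]]] )]]]

r & ( r )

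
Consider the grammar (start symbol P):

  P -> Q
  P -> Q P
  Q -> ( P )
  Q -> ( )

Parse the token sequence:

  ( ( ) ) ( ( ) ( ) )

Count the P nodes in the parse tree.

5

[P [Q ( [P [Q ( )]] )] [P [Q ( [P [Q ( )] [P [Q ( )]]] )]]]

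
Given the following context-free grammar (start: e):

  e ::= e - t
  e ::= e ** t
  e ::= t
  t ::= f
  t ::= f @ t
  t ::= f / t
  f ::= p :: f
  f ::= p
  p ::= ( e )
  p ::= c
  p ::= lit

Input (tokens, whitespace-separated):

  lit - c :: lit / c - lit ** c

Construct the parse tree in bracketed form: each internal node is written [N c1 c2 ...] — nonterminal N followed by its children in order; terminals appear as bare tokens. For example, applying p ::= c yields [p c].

[e [e [e [e [t [f [p lit]]]] - [t [f [p c] :: [f [p lit]]] / [t [f [p c]]]]] - [t [f [p lit]]]] ** [t [f [p c]]]]

e
e ** t
e - t ** t
e - t - t ** t
t - t - t ** t
f - t - t ** t
p - t - t ** t
lit - t - t ** t
lit - f / t - t ** t
lit - p :: f / t - t ** t
lit - c :: f / t - t ** t
lit - c :: p / t - t ** t
lit - c :: lit / t - t ** t
lit - c :: lit / f - t ** t
lit - c :: lit / p - t ** t
lit - c :: lit / c - t ** t
lit - c :: lit / c - f ** t
lit - c :: lit / c - p ** t
lit - c :: lit / c - lit ** t
lit - c :: lit / c - lit ** f
lit - c :: lit / c - lit ** p
lit - c :: lit / c - lit ** c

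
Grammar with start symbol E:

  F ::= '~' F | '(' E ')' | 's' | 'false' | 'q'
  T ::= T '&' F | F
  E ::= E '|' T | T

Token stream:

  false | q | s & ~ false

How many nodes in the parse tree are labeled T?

[E [E [E [T [F false]]] | [T [F q]]] | [T [T [F s]] & [F ~ [F false]]]]

4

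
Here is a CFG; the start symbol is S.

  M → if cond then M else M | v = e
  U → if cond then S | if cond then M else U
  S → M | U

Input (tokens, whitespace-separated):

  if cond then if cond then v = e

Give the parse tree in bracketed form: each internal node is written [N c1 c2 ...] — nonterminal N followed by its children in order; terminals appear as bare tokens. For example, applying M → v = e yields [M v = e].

S
U
if cond then S
if cond then U
if cond then if cond then S
if cond then if cond then M
if cond then if cond then v = e

[S [U if cond then [S [U if cond then [S [M v = e]]]]]]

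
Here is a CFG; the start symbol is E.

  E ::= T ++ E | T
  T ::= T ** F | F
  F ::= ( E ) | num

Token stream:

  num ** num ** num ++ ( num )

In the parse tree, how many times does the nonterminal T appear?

5

[E [T [T [T [F num]] ** [F num]] ** [F num]] ++ [E [T [F ( [E [T [F num]]] )]]]]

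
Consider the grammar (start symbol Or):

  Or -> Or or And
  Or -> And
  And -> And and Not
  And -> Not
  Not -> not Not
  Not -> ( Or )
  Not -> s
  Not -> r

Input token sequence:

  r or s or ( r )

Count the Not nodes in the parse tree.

4

[Or [Or [Or [And [Not r]]] or [And [Not s]]] or [And [Not ( [Or [And [Not r]]] )]]]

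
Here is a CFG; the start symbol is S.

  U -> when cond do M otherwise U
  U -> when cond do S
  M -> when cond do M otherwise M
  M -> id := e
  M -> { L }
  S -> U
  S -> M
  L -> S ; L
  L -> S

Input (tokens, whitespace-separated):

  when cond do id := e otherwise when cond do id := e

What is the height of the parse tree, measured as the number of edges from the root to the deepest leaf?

5

[S [U when cond do [M id := e] otherwise [U when cond do [S [M id := e]]]]]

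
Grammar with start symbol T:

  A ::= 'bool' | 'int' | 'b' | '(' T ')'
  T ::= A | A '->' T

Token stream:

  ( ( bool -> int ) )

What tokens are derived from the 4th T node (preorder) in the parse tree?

[T [A ( [T [A ( [T [A bool] -> [T [A int]]] )]] )]]

int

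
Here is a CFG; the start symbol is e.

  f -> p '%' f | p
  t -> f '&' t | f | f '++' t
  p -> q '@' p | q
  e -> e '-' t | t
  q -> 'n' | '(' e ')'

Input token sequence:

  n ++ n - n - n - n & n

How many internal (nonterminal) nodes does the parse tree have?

[e [e [e [e [t [f [p [q n]]] ++ [t [f [p [q n]]]]]] - [t [f [p [q n]]]]] - [t [f [p [q n]]]]] - [t [f [p [q n]]] & [t [f [p [q n]]]]]]

28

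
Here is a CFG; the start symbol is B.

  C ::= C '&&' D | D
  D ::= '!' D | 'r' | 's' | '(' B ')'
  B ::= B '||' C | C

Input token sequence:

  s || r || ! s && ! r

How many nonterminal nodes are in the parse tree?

13

[B [B [B [C [D s]]] || [C [D r]]] || [C [C [D ! [D s]]] && [D ! [D r]]]]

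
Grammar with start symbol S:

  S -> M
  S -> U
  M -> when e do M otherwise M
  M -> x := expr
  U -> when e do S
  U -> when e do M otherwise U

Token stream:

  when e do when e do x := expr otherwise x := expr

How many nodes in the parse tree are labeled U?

[S [U when e do [S [M when e do [M x := expr] otherwise [M x := expr]]]]]

1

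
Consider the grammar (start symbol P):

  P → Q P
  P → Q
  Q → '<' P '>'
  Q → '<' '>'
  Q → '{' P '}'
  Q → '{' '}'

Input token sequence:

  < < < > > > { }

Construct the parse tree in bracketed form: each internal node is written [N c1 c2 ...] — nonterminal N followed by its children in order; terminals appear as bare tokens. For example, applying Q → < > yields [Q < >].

P
Q P
< P > P
< Q > P
< < P > > P
< < Q > > P
< < < > > > P
< < < > > > Q
< < < > > > { }

[P [Q < [P [Q < [P [Q < >]] >]] >] [P [Q { }]]]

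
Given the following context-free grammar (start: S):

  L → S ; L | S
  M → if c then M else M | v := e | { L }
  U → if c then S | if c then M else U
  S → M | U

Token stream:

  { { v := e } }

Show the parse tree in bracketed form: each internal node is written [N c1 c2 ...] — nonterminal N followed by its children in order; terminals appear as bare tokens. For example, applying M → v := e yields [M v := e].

S
M
{ L }
{ S }
{ M }
{ { L } }
{ { S } }
{ { M } }
{ { v := e } }

[S [M { [L [S [M { [L [S [M v := e]]] }]]] }]]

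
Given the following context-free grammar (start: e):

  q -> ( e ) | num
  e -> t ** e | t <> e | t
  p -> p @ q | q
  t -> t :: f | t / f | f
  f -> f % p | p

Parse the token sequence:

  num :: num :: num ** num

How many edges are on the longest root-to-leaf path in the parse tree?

[e [t [t [t [f [p [q num]]]] :: [f [p [q num]]]] :: [f [p [q num]]]] ** [e [t [f [p [q num]]]]]]

7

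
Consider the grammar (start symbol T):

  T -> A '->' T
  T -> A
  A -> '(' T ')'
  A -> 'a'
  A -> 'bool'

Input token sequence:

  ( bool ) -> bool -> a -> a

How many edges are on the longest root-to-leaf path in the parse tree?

5

[T [A ( [T [A bool]] )] -> [T [A bool] -> [T [A a] -> [T [A a]]]]]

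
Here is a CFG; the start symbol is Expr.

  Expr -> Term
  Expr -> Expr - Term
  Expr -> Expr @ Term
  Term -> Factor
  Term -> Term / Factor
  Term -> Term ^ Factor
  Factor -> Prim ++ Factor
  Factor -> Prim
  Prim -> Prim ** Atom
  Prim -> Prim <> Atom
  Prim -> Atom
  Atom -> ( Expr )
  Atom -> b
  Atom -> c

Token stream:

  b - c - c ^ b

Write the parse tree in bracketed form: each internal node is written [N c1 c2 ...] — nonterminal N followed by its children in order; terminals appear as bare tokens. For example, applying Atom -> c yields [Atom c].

Expr
Expr - Term
Expr - Term - Term
Term - Term - Term
Factor - Term - Term
Prim - Term - Term
Atom - Term - Term
b - Term - Term
b - Factor - Term
b - Prim - Term
b - Atom - Term
b - c - Term
b - c - Term ^ Factor
b - c - Factor ^ Factor
b - c - Prim ^ Factor
b - c - Atom ^ Factor
b - c - c ^ Factor
b - c - c ^ Prim
b - c - c ^ Atom
b - c - c ^ b

[Expr [Expr [Expr [Term [Factor [Prim [Atom b]]]]] - [Term [Factor [Prim [Atom c]]]]] - [Term [Term [Factor [Prim [Atom c]]]] ^ [Factor [Prim [Atom b]]]]]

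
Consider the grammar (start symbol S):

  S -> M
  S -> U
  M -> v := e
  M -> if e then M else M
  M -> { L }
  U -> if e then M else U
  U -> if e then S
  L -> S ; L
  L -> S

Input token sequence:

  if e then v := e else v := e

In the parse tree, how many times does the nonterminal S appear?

[S [M if e then [M v := e] else [M v := e]]]

1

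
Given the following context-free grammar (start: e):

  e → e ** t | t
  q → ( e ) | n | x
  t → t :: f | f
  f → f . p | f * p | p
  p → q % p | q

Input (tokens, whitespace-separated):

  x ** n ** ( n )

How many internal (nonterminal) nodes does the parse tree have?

[e [e [e [t [f [p [q x]]]]] ** [t [f [p [q n]]]]] ** [t [f [p [q ( [e [t [f [p [q n]]]]] )]]]]]

20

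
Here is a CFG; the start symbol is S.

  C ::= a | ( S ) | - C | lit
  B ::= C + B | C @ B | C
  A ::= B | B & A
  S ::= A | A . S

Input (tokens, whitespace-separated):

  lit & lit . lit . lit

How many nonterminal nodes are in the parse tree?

[S [A [B [C lit]] & [A [B [C lit]]]] . [S [A [B [C lit]]] . [S [A [B [C lit]]]]]]

15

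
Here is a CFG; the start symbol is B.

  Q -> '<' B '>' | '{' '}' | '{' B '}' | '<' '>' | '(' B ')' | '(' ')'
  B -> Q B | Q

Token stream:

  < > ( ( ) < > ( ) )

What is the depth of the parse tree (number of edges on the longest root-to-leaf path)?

[B [Q < >] [B [Q ( [B [Q ( )] [B [Q < >] [B [Q ( )]]]] )]]]

7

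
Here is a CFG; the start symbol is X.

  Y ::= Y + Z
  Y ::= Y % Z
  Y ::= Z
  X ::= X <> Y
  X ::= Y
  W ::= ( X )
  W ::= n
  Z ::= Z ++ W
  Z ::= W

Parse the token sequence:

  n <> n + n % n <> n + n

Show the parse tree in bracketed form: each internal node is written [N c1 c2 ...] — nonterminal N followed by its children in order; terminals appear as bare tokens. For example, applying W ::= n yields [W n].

X
X <> Y
X <> Y <> Y
Y <> Y <> Y
Z <> Y <> Y
W <> Y <> Y
n <> Y <> Y
n <> Y % Z <> Y
n <> Y + Z % Z <> Y
n <> Z + Z % Z <> Y
n <> W + Z % Z <> Y
n <> n + Z % Z <> Y
n <> n + W % Z <> Y
n <> n + n % Z <> Y
n <> n + n % W <> Y
n <> n + n % n <> Y
n <> n + n % n <> Y + Z
n <> n + n % n <> Z + Z
n <> n + n % n <> W + Z
n <> n + n % n <> n + Z
n <> n + n % n <> n + W
n <> n + n % n <> n + n

[X [X [X [Y [Z [W n]]]] <> [Y [Y [Y [Z [W n]]] + [Z [W n]]] % [Z [W n]]]] <> [Y [Y [Z [W n]]] + [Z [W n]]]]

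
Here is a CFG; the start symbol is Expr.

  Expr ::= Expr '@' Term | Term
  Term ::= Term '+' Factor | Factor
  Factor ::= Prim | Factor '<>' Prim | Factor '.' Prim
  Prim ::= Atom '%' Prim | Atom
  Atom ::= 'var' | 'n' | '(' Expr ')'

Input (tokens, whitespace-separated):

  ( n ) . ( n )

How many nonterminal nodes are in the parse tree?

18

[Expr [Term [Factor [Factor [Prim [Atom ( [Expr [Term [Factor [Prim [Atom n]]]]] )]]] . [Prim [Atom ( [Expr [Term [Factor [Prim [Atom n]]]]] )]]]]]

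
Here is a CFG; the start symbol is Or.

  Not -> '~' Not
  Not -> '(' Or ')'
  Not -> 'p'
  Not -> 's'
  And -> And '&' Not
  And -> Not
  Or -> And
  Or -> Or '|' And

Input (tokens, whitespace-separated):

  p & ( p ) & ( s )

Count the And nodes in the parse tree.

[Or [And [And [And [Not p]] & [Not ( [Or [And [Not p]]] )]] & [Not ( [Or [And [Not s]]] )]]]

5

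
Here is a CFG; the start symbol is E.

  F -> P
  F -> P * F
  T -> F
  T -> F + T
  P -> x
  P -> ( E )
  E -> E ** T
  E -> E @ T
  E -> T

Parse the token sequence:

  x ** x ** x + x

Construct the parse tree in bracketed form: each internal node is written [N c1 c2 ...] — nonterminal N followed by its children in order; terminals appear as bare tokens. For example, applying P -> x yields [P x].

E
E ** T
E ** T ** T
T ** T ** T
F ** T ** T
P ** T ** T
x ** T ** T
x ** F ** T
x ** P ** T
x ** x ** T
x ** x ** F + T
x ** x ** P + T
x ** x ** x + T
x ** x ** x + F
x ** x ** x + P
x ** x ** x + x

[E [E [E [T [F [P x]]]] ** [T [F [P x]]]] ** [T [F [P x]] + [T [F [P x]]]]]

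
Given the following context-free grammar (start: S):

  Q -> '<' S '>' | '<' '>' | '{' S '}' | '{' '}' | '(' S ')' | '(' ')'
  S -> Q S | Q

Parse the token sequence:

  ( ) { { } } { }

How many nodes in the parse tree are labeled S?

4

[S [Q ( )] [S [Q { [S [Q { }]] }] [S [Q { }]]]]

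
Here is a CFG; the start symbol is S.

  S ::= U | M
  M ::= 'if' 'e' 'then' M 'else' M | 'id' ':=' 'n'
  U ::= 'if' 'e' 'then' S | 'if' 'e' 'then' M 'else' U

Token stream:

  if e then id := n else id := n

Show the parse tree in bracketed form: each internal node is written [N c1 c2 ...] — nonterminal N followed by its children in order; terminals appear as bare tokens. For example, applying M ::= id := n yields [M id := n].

S
M
if e then M else M
if e then id := n else M
if e then id := n else id := n

[S [M if e then [M id := n] else [M id := n]]]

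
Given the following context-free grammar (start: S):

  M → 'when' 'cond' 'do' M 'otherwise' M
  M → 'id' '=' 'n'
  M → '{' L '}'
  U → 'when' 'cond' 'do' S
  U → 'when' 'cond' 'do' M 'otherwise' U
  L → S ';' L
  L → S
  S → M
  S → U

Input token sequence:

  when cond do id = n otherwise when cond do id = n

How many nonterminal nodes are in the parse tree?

6

[S [U when cond do [M id = n] otherwise [U when cond do [S [M id = n]]]]]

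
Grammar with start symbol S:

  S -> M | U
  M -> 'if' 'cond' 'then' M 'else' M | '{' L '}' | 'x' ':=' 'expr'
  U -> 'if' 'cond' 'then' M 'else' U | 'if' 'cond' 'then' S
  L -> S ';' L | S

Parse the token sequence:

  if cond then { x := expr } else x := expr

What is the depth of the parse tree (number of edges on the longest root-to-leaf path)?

6

[S [M if cond then [M { [L [S [M x := expr]]] }] else [M x := expr]]]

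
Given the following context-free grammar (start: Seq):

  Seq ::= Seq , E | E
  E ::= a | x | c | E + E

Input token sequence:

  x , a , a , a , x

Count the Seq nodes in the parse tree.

5

[Seq [Seq [Seq [Seq [Seq [E x]] , [E a]] , [E a]] , [E a]] , [E x]]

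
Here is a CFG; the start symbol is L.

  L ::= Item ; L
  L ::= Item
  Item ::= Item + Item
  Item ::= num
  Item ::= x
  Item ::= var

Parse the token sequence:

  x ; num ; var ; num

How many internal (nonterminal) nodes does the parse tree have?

8

[L [Item x] ; [L [Item num] ; [L [Item var] ; [L [Item num]]]]]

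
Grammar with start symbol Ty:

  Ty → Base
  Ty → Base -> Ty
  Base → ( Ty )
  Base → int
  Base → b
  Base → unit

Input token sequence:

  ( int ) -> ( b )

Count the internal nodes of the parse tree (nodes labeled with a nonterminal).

8

[Ty [Base ( [Ty [Base int]] )] -> [Ty [Base ( [Ty [Base b]] )]]]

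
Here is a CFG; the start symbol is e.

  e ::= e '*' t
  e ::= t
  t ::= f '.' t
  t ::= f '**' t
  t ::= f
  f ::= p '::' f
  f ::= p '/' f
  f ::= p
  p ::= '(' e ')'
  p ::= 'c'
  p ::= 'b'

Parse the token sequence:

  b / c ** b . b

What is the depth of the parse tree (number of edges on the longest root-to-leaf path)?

6

[e [t [f [p b] / [f [p c]]] ** [t [f [p b]] . [t [f [p b]]]]]]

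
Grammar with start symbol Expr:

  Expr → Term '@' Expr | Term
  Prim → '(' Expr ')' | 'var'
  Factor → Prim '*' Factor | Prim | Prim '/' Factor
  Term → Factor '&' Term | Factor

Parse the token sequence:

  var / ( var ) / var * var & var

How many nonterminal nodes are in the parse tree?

[Expr [Term [Factor [Prim var] / [Factor [Prim ( [Expr [Term [Factor [Prim var]]]] )] / [Factor [Prim var] * [Factor [Prim var]]]]] & [Term [Factor [Prim var]]]]]

17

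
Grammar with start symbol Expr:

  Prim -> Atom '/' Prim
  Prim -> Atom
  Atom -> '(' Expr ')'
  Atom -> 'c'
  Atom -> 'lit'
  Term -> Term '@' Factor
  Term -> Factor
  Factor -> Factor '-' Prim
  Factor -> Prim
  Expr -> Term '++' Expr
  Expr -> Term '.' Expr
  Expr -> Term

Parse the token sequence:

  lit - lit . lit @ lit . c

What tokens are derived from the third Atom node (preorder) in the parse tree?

[Expr [Term [Factor [Factor [Prim [Atom lit]]] - [Prim [Atom lit]]]] . [Expr [Term [Term [Factor [Prim [Atom lit]]]] @ [Factor [Prim [Atom lit]]]] . [Expr [Term [Factor [Prim [Atom c]]]]]]]

lit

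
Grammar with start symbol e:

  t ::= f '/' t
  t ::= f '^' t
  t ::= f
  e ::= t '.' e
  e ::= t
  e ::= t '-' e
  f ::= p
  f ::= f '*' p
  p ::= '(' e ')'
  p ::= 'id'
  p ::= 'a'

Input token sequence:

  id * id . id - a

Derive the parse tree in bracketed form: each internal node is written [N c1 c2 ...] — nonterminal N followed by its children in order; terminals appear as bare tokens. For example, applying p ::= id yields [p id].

[e [t [f [f [p id]] * [p id]]] . [e [t [f [p id]]] - [e [t [f [p a]]]]]]

e
t . e
f . e
f * p . e
p * p . e
id * p . e
id * id . e
id * id . t - e
id * id . f - e
id * id . p - e
id * id . id - e
id * id . id - t
id * id . id - f
id * id . id - p
id * id . id - a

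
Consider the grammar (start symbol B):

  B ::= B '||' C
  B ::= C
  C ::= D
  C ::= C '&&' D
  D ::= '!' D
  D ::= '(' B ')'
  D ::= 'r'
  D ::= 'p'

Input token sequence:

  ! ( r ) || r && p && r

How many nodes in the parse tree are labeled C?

[B [B [C [D ! [D ( [B [C [D r]]] )]]]] || [C [C [C [D r]] && [D p]] && [D r]]]

5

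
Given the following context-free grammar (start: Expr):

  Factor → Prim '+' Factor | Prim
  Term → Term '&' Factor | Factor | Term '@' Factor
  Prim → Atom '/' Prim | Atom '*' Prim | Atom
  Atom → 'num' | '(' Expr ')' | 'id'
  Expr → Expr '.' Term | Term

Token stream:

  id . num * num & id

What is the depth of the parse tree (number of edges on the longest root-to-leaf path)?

[Expr [Expr [Term [Factor [Prim [Atom id]]]]] . [Term [Term [Factor [Prim [Atom num] * [Prim [Atom num]]]]] & [Factor [Prim [Atom id]]]]]

7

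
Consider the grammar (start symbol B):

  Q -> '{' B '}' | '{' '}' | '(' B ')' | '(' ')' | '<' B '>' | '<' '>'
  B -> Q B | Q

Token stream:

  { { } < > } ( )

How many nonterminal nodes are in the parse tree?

[B [Q { [B [Q { }] [B [Q < >]]] }] [B [Q ( )]]]

8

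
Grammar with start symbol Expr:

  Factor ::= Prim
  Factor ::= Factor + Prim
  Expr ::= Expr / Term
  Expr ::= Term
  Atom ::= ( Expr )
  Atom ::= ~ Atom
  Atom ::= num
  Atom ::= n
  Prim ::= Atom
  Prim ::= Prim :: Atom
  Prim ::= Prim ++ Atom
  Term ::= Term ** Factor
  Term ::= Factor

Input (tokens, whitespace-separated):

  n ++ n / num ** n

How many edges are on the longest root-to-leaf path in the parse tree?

7

[Expr [Expr [Term [Factor [Prim [Prim [Atom n]] ++ [Atom n]]]]] / [Term [Term [Factor [Prim [Atom num]]]] ** [Factor [Prim [Atom n]]]]]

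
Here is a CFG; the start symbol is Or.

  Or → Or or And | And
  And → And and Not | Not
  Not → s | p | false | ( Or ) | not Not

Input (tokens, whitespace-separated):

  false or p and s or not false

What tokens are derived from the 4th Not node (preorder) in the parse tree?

[Or [Or [Or [And [Not false]]] or [And [And [Not p]] and [Not s]]] or [And [Not not [Not false]]]]

not false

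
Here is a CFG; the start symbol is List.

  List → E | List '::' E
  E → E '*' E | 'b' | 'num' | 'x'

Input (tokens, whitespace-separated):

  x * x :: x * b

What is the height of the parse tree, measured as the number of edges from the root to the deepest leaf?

[List [List [E [E x] * [E x]]] :: [E [E x] * [E b]]]

4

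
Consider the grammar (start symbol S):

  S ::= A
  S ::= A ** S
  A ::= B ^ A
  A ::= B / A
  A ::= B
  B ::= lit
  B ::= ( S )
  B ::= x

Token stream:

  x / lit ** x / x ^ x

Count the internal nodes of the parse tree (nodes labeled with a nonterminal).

12

[S [A [B x] / [A [B lit]]] ** [S [A [B x] / [A [B x] ^ [A [B x]]]]]]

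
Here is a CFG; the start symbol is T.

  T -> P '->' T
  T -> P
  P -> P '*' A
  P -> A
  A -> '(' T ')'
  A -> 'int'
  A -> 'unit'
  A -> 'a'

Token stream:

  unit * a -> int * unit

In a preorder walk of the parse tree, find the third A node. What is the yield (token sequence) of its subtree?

int

[T [P [P [A unit]] * [A a]] -> [T [P [P [A int]] * [A unit]]]]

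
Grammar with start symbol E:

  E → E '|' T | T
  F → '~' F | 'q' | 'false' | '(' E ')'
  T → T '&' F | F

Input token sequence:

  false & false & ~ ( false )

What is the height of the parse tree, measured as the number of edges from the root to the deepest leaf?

[E [T [T [T [F false]] & [F false]] & [F ~ [F ( [E [T [F false]]] )]]]]

7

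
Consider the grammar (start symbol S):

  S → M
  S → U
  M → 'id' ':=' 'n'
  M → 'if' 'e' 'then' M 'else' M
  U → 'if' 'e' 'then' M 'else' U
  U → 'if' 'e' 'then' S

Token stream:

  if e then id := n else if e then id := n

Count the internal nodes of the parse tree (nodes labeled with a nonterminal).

6

[S [U if e then [M id := n] else [U if e then [S [M id := n]]]]]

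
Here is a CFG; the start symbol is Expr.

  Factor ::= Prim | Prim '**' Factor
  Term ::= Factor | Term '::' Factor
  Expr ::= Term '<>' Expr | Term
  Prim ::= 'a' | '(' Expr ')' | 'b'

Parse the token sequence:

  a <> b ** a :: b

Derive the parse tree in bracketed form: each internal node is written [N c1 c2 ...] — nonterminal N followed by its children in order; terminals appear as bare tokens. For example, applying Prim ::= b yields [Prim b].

[Expr [Term [Factor [Prim a]]] <> [Expr [Term [Term [Factor [Prim b] ** [Factor [Prim a]]]] :: [Factor [Prim b]]]]]

Expr
Term <> Expr
Factor <> Expr
Prim <> Expr
a <> Expr
a <> Term
a <> Term :: Factor
a <> Factor :: Factor
a <> Prim ** Factor :: Factor
a <> b ** Factor :: Factor
a <> b ** Prim :: Factor
a <> b ** a :: Factor
a <> b ** a :: Prim
a <> b ** a :: b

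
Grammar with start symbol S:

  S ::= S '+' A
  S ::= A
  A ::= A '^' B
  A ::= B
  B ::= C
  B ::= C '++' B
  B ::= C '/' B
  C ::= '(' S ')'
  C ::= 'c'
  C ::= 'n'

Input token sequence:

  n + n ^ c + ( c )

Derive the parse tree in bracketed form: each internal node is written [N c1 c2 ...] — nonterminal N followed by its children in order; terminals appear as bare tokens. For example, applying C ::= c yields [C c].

[S [S [S [A [B [C n]]]] + [A [A [B [C n]]] ^ [B [C c]]]] + [A [B [C ( [S [A [B [C c]]]] )]]]]

S
S + A
S + A + A
A + A + A
B + A + A
C + A + A
n + A + A
n + A ^ B + A
n + B ^ B + A
n + C ^ B + A
n + n ^ B + A
n + n ^ C + A
n + n ^ c + A
n + n ^ c + B
n + n ^ c + C
n + n ^ c + ( S )
n + n ^ c + ( A )
n + n ^ c + ( B )
n + n ^ c + ( C )
n + n ^ c + ( c )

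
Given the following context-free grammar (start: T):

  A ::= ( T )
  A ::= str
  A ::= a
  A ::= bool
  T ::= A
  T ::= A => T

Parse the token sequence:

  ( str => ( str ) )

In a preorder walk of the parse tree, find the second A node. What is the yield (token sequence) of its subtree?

[T [A ( [T [A str] => [T [A ( [T [A str]] )]]] )]]

str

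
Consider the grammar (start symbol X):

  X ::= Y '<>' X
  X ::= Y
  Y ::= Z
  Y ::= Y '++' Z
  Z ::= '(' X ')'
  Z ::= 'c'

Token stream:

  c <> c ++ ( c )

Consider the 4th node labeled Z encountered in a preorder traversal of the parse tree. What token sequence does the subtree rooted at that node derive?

c

[X [Y [Z c]] <> [X [Y [Y [Z c]] ++ [Z ( [X [Y [Z c]]] )]]]]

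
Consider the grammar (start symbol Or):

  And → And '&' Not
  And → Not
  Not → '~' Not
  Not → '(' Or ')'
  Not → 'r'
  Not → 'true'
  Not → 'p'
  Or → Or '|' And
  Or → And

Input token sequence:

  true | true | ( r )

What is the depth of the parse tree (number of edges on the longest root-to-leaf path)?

6

[Or [Or [Or [And [Not true]]] | [And [Not true]]] | [And [Not ( [Or [And [Not r]]] )]]]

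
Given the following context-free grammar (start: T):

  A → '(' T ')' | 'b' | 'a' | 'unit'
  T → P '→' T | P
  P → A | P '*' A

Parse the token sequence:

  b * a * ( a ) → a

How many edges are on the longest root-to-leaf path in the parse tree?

[T [P [P [P [A b]] * [A a]] * [A ( [T [P [A a]]] )]] → [T [P [A a]]]]

6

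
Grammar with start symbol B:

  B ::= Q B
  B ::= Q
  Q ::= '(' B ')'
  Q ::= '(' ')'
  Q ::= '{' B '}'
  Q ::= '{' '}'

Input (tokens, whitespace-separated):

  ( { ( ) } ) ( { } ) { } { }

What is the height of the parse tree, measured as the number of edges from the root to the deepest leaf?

[B [Q ( [B [Q { [B [Q ( )]] }]] )] [B [Q ( [B [Q { }]] )] [B [Q { }] [B [Q { }]]]]]

6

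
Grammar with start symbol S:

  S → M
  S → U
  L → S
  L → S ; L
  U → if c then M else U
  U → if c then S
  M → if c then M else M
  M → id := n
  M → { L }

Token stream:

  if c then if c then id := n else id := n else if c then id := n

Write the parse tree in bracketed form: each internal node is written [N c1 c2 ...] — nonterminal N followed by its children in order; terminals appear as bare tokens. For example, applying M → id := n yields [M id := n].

[S [U if c then [M if c then [M id := n] else [M id := n]] else [U if c then [S [M id := n]]]]]

S
U
if c then M else U
if c then if c then M else M else U
if c then if c then id := n else M else U
if c then if c then id := n else id := n else U
if c then if c then id := n else id := n else if c then S
if c then if c then id := n else id := n else if c then M
if c then if c then id := n else id := n else if c then id := n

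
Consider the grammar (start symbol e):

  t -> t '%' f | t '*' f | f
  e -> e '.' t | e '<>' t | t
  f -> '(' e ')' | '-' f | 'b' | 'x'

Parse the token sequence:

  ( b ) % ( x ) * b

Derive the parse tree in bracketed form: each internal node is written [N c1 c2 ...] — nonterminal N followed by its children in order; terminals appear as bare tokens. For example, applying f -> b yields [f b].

[e [t [t [t [f ( [e [t [f b]]] )]] % [f ( [e [t [f x]]] )]] * [f b]]]

e
t
t * f
t % f * f
f % f * f
( e ) % f * f
( t ) % f * f
( f ) % f * f
( b ) % f * f
( b ) % ( e ) * f
( b ) % ( t ) * f
( b ) % ( f ) * f
( b ) % ( x ) * f
( b ) % ( x ) * b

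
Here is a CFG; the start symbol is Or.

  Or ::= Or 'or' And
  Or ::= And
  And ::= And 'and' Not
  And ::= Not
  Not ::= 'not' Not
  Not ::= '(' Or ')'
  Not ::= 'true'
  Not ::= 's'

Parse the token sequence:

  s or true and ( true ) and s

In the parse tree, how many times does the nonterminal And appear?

5

[Or [Or [And [Not s]]] or [And [And [And [Not true]] and [Not ( [Or [And [Not true]]] )]] and [Not s]]]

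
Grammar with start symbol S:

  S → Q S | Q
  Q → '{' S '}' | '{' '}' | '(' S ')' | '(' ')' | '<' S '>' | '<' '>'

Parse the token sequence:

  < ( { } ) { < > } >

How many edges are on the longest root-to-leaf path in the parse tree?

[S [Q < [S [Q ( [S [Q { }]] )] [S [Q { [S [Q < >]] }]]] >]]

7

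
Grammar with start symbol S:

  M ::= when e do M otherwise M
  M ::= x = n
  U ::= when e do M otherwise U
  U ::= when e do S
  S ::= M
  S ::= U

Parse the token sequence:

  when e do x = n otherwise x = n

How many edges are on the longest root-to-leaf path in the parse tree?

[S [M when e do [M x = n] otherwise [M x = n]]]

3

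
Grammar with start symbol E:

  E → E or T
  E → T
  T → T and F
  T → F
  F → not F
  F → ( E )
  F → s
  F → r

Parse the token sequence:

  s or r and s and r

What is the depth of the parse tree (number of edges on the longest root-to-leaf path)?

5

[E [E [T [F s]]] or [T [T [T [F r]] and [F s]] and [F r]]]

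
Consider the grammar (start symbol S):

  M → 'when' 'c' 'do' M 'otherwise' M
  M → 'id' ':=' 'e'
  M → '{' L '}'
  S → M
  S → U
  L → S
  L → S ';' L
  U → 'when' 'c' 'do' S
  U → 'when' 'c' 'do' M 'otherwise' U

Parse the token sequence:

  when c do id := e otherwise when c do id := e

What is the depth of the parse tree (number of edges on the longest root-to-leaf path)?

5

[S [U when c do [M id := e] otherwise [U when c do [S [M id := e]]]]]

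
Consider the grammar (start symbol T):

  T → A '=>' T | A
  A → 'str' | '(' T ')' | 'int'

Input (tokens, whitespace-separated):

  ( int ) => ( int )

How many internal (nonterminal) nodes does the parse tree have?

[T [A ( [T [A int]] )] => [T [A ( [T [A int]] )]]]

8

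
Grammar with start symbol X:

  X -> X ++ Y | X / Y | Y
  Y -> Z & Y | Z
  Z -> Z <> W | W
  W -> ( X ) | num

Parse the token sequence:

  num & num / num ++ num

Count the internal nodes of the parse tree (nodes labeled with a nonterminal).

[X [X [X [Y [Z [W num]] & [Y [Z [W num]]]]] / [Y [Z [W num]]]] ++ [Y [Z [W num]]]]

15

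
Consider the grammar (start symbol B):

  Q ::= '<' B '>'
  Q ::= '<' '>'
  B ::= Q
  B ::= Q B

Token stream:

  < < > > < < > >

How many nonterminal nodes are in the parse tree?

8

[B [Q < [B [Q < >]] >] [B [Q < [B [Q < >]] >]]]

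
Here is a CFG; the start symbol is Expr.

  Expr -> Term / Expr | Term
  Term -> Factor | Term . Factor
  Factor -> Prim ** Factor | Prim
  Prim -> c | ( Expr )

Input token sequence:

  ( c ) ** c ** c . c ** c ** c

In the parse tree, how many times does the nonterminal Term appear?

[Expr [Term [Term [Factor [Prim ( [Expr [Term [Factor [Prim c]]]] )] ** [Factor [Prim c] ** [Factor [Prim c]]]]] . [Factor [Prim c] ** [Factor [Prim c] ** [Factor [Prim c]]]]]]

3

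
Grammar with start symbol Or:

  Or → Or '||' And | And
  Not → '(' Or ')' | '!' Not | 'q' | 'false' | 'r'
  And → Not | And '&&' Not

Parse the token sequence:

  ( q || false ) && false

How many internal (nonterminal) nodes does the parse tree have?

11

[Or [And [And [Not ( [Or [Or [And [Not q]]] || [And [Not false]]] )]] && [Not false]]]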